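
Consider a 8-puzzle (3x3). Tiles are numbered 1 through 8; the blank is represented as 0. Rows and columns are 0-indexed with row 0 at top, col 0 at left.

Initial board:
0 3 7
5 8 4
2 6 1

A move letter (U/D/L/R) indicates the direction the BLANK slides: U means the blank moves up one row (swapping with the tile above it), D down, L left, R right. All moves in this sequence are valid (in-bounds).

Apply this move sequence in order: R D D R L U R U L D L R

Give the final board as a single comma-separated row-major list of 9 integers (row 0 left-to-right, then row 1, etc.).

After move 1 (R):
3 0 7
5 8 4
2 6 1

After move 2 (D):
3 8 7
5 0 4
2 6 1

After move 3 (D):
3 8 7
5 6 4
2 0 1

After move 4 (R):
3 8 7
5 6 4
2 1 0

After move 5 (L):
3 8 7
5 6 4
2 0 1

After move 6 (U):
3 8 7
5 0 4
2 6 1

After move 7 (R):
3 8 7
5 4 0
2 6 1

After move 8 (U):
3 8 0
5 4 7
2 6 1

After move 9 (L):
3 0 8
5 4 7
2 6 1

After move 10 (D):
3 4 8
5 0 7
2 6 1

After move 11 (L):
3 4 8
0 5 7
2 6 1

After move 12 (R):
3 4 8
5 0 7
2 6 1

Answer: 3, 4, 8, 5, 0, 7, 2, 6, 1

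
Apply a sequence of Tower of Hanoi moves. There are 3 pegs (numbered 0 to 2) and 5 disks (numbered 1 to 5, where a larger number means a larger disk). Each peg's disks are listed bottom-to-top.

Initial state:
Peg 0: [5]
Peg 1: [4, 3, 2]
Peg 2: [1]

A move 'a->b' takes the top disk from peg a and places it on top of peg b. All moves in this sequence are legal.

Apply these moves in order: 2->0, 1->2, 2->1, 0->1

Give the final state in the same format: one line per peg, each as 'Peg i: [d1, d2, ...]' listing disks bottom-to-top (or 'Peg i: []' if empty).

Answer: Peg 0: [5]
Peg 1: [4, 3, 2, 1]
Peg 2: []

Derivation:
After move 1 (2->0):
Peg 0: [5, 1]
Peg 1: [4, 3, 2]
Peg 2: []

After move 2 (1->2):
Peg 0: [5, 1]
Peg 1: [4, 3]
Peg 2: [2]

After move 3 (2->1):
Peg 0: [5, 1]
Peg 1: [4, 3, 2]
Peg 2: []

After move 4 (0->1):
Peg 0: [5]
Peg 1: [4, 3, 2, 1]
Peg 2: []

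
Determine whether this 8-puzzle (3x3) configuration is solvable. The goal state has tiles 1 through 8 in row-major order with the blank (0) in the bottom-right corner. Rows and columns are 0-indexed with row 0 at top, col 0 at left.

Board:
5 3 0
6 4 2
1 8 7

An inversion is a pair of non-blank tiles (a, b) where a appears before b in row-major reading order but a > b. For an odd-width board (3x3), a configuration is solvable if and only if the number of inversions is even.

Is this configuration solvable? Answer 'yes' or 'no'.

Inversions (pairs i<j in row-major order where tile[i] > tile[j] > 0): 13
13 is odd, so the puzzle is not solvable.

Answer: no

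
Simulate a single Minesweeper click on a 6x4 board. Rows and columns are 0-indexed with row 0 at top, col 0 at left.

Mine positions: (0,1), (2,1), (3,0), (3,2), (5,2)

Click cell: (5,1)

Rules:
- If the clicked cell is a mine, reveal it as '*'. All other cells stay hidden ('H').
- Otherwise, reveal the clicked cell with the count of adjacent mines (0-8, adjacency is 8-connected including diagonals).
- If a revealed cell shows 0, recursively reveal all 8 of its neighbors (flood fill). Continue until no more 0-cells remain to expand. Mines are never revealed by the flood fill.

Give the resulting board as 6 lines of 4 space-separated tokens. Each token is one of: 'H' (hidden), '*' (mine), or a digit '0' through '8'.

H H H H
H H H H
H H H H
H H H H
H H H H
H 1 H H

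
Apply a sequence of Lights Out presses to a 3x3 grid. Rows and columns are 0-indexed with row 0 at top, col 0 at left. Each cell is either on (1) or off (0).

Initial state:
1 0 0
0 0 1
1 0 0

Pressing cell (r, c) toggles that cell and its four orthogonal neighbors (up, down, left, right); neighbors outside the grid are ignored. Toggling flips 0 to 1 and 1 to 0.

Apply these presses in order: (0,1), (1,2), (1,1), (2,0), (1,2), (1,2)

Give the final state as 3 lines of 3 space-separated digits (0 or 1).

After press 1 at (0,1):
0 1 1
0 1 1
1 0 0

After press 2 at (1,2):
0 1 0
0 0 0
1 0 1

After press 3 at (1,1):
0 0 0
1 1 1
1 1 1

After press 4 at (2,0):
0 0 0
0 1 1
0 0 1

After press 5 at (1,2):
0 0 1
0 0 0
0 0 0

After press 6 at (1,2):
0 0 0
0 1 1
0 0 1

Answer: 0 0 0
0 1 1
0 0 1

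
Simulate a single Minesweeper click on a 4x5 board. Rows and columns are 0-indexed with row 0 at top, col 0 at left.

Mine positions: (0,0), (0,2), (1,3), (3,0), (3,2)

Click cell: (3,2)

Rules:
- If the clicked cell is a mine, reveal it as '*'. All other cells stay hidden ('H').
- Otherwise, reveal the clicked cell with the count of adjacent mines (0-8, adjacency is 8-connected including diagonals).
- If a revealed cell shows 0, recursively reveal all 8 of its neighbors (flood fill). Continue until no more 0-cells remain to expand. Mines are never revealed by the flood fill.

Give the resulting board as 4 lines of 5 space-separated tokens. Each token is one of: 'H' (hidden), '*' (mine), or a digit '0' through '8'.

H H H H H
H H H H H
H H H H H
H H * H H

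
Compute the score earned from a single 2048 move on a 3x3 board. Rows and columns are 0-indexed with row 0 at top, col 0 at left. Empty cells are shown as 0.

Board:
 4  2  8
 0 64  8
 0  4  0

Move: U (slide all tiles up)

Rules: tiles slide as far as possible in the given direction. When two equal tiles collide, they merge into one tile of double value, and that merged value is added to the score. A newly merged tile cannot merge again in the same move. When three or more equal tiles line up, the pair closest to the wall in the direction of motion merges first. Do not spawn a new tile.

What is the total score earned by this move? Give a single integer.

Answer: 16

Derivation:
Slide up:
col 0: [4, 0, 0] -> [4, 0, 0]  score +0 (running 0)
col 1: [2, 64, 4] -> [2, 64, 4]  score +0 (running 0)
col 2: [8, 8, 0] -> [16, 0, 0]  score +16 (running 16)
Board after move:
 4  2 16
 0 64  0
 0  4  0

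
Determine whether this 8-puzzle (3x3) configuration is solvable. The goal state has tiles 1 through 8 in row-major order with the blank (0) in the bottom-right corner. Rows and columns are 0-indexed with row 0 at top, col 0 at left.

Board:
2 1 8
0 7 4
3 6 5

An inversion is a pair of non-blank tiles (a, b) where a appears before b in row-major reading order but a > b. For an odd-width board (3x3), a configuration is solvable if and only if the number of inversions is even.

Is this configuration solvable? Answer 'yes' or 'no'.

Answer: yes

Derivation:
Inversions (pairs i<j in row-major order where tile[i] > tile[j] > 0): 12
12 is even, so the puzzle is solvable.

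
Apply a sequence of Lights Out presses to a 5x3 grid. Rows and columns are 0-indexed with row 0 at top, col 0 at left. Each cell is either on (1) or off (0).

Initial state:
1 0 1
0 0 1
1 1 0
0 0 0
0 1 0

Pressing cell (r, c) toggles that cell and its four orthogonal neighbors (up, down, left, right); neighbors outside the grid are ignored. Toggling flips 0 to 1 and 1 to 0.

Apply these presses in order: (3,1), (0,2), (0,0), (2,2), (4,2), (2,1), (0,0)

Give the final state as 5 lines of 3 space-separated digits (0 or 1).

After press 1 at (3,1):
1 0 1
0 0 1
1 0 0
1 1 1
0 0 0

After press 2 at (0,2):
1 1 0
0 0 0
1 0 0
1 1 1
0 0 0

After press 3 at (0,0):
0 0 0
1 0 0
1 0 0
1 1 1
0 0 0

After press 4 at (2,2):
0 0 0
1 0 1
1 1 1
1 1 0
0 0 0

After press 5 at (4,2):
0 0 0
1 0 1
1 1 1
1 1 1
0 1 1

After press 6 at (2,1):
0 0 0
1 1 1
0 0 0
1 0 1
0 1 1

After press 7 at (0,0):
1 1 0
0 1 1
0 0 0
1 0 1
0 1 1

Answer: 1 1 0
0 1 1
0 0 0
1 0 1
0 1 1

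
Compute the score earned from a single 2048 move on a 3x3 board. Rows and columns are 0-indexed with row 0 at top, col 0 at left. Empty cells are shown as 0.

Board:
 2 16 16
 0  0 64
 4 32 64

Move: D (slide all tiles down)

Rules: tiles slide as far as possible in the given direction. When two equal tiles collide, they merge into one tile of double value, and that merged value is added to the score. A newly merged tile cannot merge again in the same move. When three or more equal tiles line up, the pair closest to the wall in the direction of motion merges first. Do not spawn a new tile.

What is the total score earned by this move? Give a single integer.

Slide down:
col 0: [2, 0, 4] -> [0, 2, 4]  score +0 (running 0)
col 1: [16, 0, 32] -> [0, 16, 32]  score +0 (running 0)
col 2: [16, 64, 64] -> [0, 16, 128]  score +128 (running 128)
Board after move:
  0   0   0
  2  16  16
  4  32 128

Answer: 128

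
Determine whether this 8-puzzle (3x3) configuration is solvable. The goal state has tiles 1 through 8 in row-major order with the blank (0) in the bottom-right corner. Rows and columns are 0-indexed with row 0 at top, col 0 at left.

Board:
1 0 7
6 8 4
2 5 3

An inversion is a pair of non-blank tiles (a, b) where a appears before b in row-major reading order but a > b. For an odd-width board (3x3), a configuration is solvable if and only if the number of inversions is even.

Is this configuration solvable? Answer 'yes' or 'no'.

Inversions (pairs i<j in row-major order where tile[i] > tile[j] > 0): 16
16 is even, so the puzzle is solvable.

Answer: yes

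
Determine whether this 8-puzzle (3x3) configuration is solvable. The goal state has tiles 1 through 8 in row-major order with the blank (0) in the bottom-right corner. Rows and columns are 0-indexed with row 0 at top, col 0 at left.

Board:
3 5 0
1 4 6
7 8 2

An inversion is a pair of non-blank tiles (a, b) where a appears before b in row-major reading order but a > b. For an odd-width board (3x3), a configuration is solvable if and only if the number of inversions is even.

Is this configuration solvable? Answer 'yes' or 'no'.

Answer: no

Derivation:
Inversions (pairs i<j in row-major order where tile[i] > tile[j] > 0): 9
9 is odd, so the puzzle is not solvable.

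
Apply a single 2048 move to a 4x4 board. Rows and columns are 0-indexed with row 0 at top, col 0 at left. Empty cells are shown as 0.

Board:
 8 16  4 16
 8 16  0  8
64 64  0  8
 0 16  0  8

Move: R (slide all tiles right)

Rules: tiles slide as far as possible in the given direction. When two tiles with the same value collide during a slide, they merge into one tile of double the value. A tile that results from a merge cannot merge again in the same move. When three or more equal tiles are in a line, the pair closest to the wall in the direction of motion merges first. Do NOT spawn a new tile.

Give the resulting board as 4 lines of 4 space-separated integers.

Slide right:
row 0: [8, 16, 4, 16] -> [8, 16, 4, 16]
row 1: [8, 16, 0, 8] -> [0, 8, 16, 8]
row 2: [64, 64, 0, 8] -> [0, 0, 128, 8]
row 3: [0, 16, 0, 8] -> [0, 0, 16, 8]

Answer:   8  16   4  16
  0   8  16   8
  0   0 128   8
  0   0  16   8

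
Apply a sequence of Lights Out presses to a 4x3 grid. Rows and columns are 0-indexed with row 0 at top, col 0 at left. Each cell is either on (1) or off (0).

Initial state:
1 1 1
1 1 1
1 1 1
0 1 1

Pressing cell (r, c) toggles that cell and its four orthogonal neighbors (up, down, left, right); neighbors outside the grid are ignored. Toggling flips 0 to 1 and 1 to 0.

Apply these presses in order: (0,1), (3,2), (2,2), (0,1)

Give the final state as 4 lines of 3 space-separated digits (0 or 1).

Answer: 1 1 1
1 1 0
1 0 1
0 0 1

Derivation:
After press 1 at (0,1):
0 0 0
1 0 1
1 1 1
0 1 1

After press 2 at (3,2):
0 0 0
1 0 1
1 1 0
0 0 0

After press 3 at (2,2):
0 0 0
1 0 0
1 0 1
0 0 1

After press 4 at (0,1):
1 1 1
1 1 0
1 0 1
0 0 1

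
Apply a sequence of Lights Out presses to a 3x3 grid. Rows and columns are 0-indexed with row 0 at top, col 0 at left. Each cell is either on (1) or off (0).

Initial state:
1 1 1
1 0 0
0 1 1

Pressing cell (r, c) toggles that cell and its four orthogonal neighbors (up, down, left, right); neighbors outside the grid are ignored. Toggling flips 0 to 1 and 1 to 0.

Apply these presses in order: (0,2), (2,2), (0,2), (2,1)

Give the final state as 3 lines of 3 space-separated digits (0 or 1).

Answer: 1 1 1
1 1 1
1 1 1

Derivation:
After press 1 at (0,2):
1 0 0
1 0 1
0 1 1

After press 2 at (2,2):
1 0 0
1 0 0
0 0 0

After press 3 at (0,2):
1 1 1
1 0 1
0 0 0

After press 4 at (2,1):
1 1 1
1 1 1
1 1 1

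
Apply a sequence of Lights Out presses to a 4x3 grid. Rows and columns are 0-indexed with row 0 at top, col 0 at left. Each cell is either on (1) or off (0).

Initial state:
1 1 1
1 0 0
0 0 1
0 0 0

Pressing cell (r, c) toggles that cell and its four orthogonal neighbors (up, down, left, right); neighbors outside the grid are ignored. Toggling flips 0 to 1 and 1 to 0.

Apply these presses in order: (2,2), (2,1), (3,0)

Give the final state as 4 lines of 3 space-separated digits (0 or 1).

After press 1 at (2,2):
1 1 1
1 0 1
0 1 0
0 0 1

After press 2 at (2,1):
1 1 1
1 1 1
1 0 1
0 1 1

After press 3 at (3,0):
1 1 1
1 1 1
0 0 1
1 0 1

Answer: 1 1 1
1 1 1
0 0 1
1 0 1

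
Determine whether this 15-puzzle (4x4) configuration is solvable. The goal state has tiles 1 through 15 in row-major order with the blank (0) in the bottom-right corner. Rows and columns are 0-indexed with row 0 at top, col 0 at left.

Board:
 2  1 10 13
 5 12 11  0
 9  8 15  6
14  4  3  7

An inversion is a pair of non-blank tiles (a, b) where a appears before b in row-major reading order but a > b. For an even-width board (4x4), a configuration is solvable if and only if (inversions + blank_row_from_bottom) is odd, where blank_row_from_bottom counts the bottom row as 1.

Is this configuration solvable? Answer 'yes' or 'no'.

Answer: yes

Derivation:
Inversions: 52
Blank is in row 1 (0-indexed from top), which is row 3 counting from the bottom (bottom = 1).
52 + 3 = 55, which is odd, so the puzzle is solvable.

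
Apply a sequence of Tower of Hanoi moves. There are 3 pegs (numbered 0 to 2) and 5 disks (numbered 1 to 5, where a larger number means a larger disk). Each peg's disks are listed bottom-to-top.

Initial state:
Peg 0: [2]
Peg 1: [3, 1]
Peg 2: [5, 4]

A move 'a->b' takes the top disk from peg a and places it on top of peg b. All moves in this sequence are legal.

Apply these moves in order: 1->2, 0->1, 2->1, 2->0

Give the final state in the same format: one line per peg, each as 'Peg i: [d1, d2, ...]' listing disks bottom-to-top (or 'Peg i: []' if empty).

After move 1 (1->2):
Peg 0: [2]
Peg 1: [3]
Peg 2: [5, 4, 1]

After move 2 (0->1):
Peg 0: []
Peg 1: [3, 2]
Peg 2: [5, 4, 1]

After move 3 (2->1):
Peg 0: []
Peg 1: [3, 2, 1]
Peg 2: [5, 4]

After move 4 (2->0):
Peg 0: [4]
Peg 1: [3, 2, 1]
Peg 2: [5]

Answer: Peg 0: [4]
Peg 1: [3, 2, 1]
Peg 2: [5]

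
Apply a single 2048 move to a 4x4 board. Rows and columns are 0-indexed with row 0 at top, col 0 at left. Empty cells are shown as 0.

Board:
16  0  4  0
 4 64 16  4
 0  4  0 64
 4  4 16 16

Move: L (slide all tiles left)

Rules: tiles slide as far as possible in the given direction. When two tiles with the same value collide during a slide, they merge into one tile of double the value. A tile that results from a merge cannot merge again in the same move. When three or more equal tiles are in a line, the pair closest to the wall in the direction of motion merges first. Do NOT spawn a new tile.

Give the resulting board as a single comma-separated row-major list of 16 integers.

Answer: 16, 4, 0, 0, 4, 64, 16, 4, 4, 64, 0, 0, 8, 32, 0, 0

Derivation:
Slide left:
row 0: [16, 0, 4, 0] -> [16, 4, 0, 0]
row 1: [4, 64, 16, 4] -> [4, 64, 16, 4]
row 2: [0, 4, 0, 64] -> [4, 64, 0, 0]
row 3: [4, 4, 16, 16] -> [8, 32, 0, 0]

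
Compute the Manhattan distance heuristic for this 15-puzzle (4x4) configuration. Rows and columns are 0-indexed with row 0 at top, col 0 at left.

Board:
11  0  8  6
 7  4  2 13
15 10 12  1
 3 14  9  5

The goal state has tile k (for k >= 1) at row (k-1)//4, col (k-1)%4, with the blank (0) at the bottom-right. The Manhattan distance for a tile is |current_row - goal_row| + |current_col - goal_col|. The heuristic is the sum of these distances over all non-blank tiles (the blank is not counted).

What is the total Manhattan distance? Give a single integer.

Answer: 43

Derivation:
Tile 11: (0,0)->(2,2) = 4
Tile 8: (0,2)->(1,3) = 2
Tile 6: (0,3)->(1,1) = 3
Tile 7: (1,0)->(1,2) = 2
Tile 4: (1,1)->(0,3) = 3
Tile 2: (1,2)->(0,1) = 2
Tile 13: (1,3)->(3,0) = 5
Tile 15: (2,0)->(3,2) = 3
Tile 10: (2,1)->(2,1) = 0
Tile 12: (2,2)->(2,3) = 1
Tile 1: (2,3)->(0,0) = 5
Tile 3: (3,0)->(0,2) = 5
Tile 14: (3,1)->(3,1) = 0
Tile 9: (3,2)->(2,0) = 3
Tile 5: (3,3)->(1,0) = 5
Sum: 4 + 2 + 3 + 2 + 3 + 2 + 5 + 3 + 0 + 1 + 5 + 5 + 0 + 3 + 5 = 43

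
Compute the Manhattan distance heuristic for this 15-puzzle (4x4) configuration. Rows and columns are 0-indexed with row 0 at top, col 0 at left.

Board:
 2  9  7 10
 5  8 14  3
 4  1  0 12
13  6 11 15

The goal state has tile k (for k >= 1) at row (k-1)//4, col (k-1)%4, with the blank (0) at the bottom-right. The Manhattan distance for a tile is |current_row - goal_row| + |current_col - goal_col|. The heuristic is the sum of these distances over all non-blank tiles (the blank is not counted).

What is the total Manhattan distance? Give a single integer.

Answer: 28

Derivation:
Tile 2: at (0,0), goal (0,1), distance |0-0|+|0-1| = 1
Tile 9: at (0,1), goal (2,0), distance |0-2|+|1-0| = 3
Tile 7: at (0,2), goal (1,2), distance |0-1|+|2-2| = 1
Tile 10: at (0,3), goal (2,1), distance |0-2|+|3-1| = 4
Tile 5: at (1,0), goal (1,0), distance |1-1|+|0-0| = 0
Tile 8: at (1,1), goal (1,3), distance |1-1|+|1-3| = 2
Tile 14: at (1,2), goal (3,1), distance |1-3|+|2-1| = 3
Tile 3: at (1,3), goal (0,2), distance |1-0|+|3-2| = 2
Tile 4: at (2,0), goal (0,3), distance |2-0|+|0-3| = 5
Tile 1: at (2,1), goal (0,0), distance |2-0|+|1-0| = 3
Tile 12: at (2,3), goal (2,3), distance |2-2|+|3-3| = 0
Tile 13: at (3,0), goal (3,0), distance |3-3|+|0-0| = 0
Tile 6: at (3,1), goal (1,1), distance |3-1|+|1-1| = 2
Tile 11: at (3,2), goal (2,2), distance |3-2|+|2-2| = 1
Tile 15: at (3,3), goal (3,2), distance |3-3|+|3-2| = 1
Sum: 1 + 3 + 1 + 4 + 0 + 2 + 3 + 2 + 5 + 3 + 0 + 0 + 2 + 1 + 1 = 28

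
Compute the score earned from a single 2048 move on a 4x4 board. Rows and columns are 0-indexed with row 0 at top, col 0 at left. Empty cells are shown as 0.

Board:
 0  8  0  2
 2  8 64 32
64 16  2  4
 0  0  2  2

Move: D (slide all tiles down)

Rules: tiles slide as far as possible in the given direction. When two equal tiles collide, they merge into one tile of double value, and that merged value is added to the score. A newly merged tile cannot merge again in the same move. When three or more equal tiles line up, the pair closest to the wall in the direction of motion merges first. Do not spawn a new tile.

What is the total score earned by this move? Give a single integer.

Slide down:
col 0: [0, 2, 64, 0] -> [0, 0, 2, 64]  score +0 (running 0)
col 1: [8, 8, 16, 0] -> [0, 0, 16, 16]  score +16 (running 16)
col 2: [0, 64, 2, 2] -> [0, 0, 64, 4]  score +4 (running 20)
col 3: [2, 32, 4, 2] -> [2, 32, 4, 2]  score +0 (running 20)
Board after move:
 0  0  0  2
 0  0  0 32
 2 16 64  4
64 16  4  2

Answer: 20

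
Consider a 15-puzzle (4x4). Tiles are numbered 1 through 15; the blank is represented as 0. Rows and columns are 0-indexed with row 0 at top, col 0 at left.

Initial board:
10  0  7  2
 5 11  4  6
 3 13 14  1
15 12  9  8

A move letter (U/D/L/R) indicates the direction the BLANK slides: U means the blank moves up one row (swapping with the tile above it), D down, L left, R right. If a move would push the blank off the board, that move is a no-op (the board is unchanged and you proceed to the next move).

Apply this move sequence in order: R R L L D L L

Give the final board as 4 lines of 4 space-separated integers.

Answer: 10 11  7  2
 0  5  4  6
 3 13 14  1
15 12  9  8

Derivation:
After move 1 (R):
10  7  0  2
 5 11  4  6
 3 13 14  1
15 12  9  8

After move 2 (R):
10  7  2  0
 5 11  4  6
 3 13 14  1
15 12  9  8

After move 3 (L):
10  7  0  2
 5 11  4  6
 3 13 14  1
15 12  9  8

After move 4 (L):
10  0  7  2
 5 11  4  6
 3 13 14  1
15 12  9  8

After move 5 (D):
10 11  7  2
 5  0  4  6
 3 13 14  1
15 12  9  8

After move 6 (L):
10 11  7  2
 0  5  4  6
 3 13 14  1
15 12  9  8

After move 7 (L):
10 11  7  2
 0  5  4  6
 3 13 14  1
15 12  9  8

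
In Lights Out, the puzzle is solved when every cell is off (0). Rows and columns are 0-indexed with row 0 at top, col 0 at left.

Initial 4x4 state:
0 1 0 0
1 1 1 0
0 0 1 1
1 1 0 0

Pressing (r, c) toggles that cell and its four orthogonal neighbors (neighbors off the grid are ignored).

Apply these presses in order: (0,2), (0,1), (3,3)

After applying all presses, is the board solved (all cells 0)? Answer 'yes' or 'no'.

Answer: no

Derivation:
After press 1 at (0,2):
0 0 1 1
1 1 0 0
0 0 1 1
1 1 0 0

After press 2 at (0,1):
1 1 0 1
1 0 0 0
0 0 1 1
1 1 0 0

After press 3 at (3,3):
1 1 0 1
1 0 0 0
0 0 1 0
1 1 1 1

Lights still on: 9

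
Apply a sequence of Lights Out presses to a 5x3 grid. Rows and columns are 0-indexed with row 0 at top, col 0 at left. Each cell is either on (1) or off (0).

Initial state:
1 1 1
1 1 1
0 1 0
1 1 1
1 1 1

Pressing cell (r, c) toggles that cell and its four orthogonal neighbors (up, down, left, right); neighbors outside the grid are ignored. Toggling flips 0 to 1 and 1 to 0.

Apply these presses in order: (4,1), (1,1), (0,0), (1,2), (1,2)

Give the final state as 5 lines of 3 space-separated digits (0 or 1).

Answer: 0 1 1
1 0 0
0 0 0
1 0 1
0 0 0

Derivation:
After press 1 at (4,1):
1 1 1
1 1 1
0 1 0
1 0 1
0 0 0

After press 2 at (1,1):
1 0 1
0 0 0
0 0 0
1 0 1
0 0 0

After press 3 at (0,0):
0 1 1
1 0 0
0 0 0
1 0 1
0 0 0

After press 4 at (1,2):
0 1 0
1 1 1
0 0 1
1 0 1
0 0 0

After press 5 at (1,2):
0 1 1
1 0 0
0 0 0
1 0 1
0 0 0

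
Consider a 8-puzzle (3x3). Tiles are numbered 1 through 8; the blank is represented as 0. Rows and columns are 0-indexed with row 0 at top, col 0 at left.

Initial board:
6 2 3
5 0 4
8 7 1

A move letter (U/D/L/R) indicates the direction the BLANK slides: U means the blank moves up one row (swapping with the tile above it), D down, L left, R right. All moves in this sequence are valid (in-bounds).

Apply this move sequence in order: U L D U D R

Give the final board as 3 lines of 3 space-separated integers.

After move 1 (U):
6 0 3
5 2 4
8 7 1

After move 2 (L):
0 6 3
5 2 4
8 7 1

After move 3 (D):
5 6 3
0 2 4
8 7 1

After move 4 (U):
0 6 3
5 2 4
8 7 1

After move 5 (D):
5 6 3
0 2 4
8 7 1

After move 6 (R):
5 6 3
2 0 4
8 7 1

Answer: 5 6 3
2 0 4
8 7 1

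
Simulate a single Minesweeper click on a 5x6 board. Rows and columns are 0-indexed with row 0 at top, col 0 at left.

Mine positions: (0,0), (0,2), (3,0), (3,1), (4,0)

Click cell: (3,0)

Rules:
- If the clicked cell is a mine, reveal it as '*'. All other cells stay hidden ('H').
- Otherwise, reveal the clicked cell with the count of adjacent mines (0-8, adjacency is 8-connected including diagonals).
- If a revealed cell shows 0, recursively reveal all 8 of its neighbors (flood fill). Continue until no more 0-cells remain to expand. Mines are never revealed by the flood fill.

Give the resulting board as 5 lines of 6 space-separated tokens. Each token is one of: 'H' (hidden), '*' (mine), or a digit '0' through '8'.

H H H H H H
H H H H H H
H H H H H H
* H H H H H
H H H H H H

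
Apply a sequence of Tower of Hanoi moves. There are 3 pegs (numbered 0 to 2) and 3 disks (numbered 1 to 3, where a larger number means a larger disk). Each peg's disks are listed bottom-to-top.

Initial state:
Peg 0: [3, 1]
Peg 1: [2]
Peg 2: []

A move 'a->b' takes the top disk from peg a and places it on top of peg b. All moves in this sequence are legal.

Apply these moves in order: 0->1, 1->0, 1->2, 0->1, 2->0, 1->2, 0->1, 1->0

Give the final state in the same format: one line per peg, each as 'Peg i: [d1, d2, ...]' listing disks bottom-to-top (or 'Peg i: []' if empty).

Answer: Peg 0: [3, 2]
Peg 1: []
Peg 2: [1]

Derivation:
After move 1 (0->1):
Peg 0: [3]
Peg 1: [2, 1]
Peg 2: []

After move 2 (1->0):
Peg 0: [3, 1]
Peg 1: [2]
Peg 2: []

After move 3 (1->2):
Peg 0: [3, 1]
Peg 1: []
Peg 2: [2]

After move 4 (0->1):
Peg 0: [3]
Peg 1: [1]
Peg 2: [2]

After move 5 (2->0):
Peg 0: [3, 2]
Peg 1: [1]
Peg 2: []

After move 6 (1->2):
Peg 0: [3, 2]
Peg 1: []
Peg 2: [1]

After move 7 (0->1):
Peg 0: [3]
Peg 1: [2]
Peg 2: [1]

After move 8 (1->0):
Peg 0: [3, 2]
Peg 1: []
Peg 2: [1]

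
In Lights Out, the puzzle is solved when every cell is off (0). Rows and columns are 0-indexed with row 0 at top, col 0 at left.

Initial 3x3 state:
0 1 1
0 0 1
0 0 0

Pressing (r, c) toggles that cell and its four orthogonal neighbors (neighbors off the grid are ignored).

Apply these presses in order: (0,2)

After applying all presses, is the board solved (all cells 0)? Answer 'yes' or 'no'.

Answer: yes

Derivation:
After press 1 at (0,2):
0 0 0
0 0 0
0 0 0

Lights still on: 0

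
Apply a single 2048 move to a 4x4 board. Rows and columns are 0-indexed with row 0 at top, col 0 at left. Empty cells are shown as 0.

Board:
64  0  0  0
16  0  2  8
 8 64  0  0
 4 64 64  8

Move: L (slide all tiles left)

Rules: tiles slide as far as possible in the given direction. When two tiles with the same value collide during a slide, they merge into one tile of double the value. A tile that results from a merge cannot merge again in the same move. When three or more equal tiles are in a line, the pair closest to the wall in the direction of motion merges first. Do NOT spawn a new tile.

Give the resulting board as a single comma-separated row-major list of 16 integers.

Slide left:
row 0: [64, 0, 0, 0] -> [64, 0, 0, 0]
row 1: [16, 0, 2, 8] -> [16, 2, 8, 0]
row 2: [8, 64, 0, 0] -> [8, 64, 0, 0]
row 3: [4, 64, 64, 8] -> [4, 128, 8, 0]

Answer: 64, 0, 0, 0, 16, 2, 8, 0, 8, 64, 0, 0, 4, 128, 8, 0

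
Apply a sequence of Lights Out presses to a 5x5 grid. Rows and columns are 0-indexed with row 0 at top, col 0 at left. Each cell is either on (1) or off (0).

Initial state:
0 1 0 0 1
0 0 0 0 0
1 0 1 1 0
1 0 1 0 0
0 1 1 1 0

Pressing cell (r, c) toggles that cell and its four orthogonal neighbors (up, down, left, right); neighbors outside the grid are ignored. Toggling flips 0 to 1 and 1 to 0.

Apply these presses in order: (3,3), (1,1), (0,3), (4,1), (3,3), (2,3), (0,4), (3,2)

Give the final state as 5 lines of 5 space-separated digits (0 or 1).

After press 1 at (3,3):
0 1 0 0 1
0 0 0 0 0
1 0 1 0 0
1 0 0 1 1
0 1 1 0 0

After press 2 at (1,1):
0 0 0 0 1
1 1 1 0 0
1 1 1 0 0
1 0 0 1 1
0 1 1 0 0

After press 3 at (0,3):
0 0 1 1 0
1 1 1 1 0
1 1 1 0 0
1 0 0 1 1
0 1 1 0 0

After press 4 at (4,1):
0 0 1 1 0
1 1 1 1 0
1 1 1 0 0
1 1 0 1 1
1 0 0 0 0

After press 5 at (3,3):
0 0 1 1 0
1 1 1 1 0
1 1 1 1 0
1 1 1 0 0
1 0 0 1 0

After press 6 at (2,3):
0 0 1 1 0
1 1 1 0 0
1 1 0 0 1
1 1 1 1 0
1 0 0 1 0

After press 7 at (0,4):
0 0 1 0 1
1 1 1 0 1
1 1 0 0 1
1 1 1 1 0
1 0 0 1 0

After press 8 at (3,2):
0 0 1 0 1
1 1 1 0 1
1 1 1 0 1
1 0 0 0 0
1 0 1 1 0

Answer: 0 0 1 0 1
1 1 1 0 1
1 1 1 0 1
1 0 0 0 0
1 0 1 1 0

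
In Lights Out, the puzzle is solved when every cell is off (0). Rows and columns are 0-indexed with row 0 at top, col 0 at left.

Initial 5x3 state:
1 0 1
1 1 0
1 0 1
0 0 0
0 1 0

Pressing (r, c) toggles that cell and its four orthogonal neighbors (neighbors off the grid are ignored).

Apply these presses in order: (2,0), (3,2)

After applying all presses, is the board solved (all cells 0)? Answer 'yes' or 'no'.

After press 1 at (2,0):
1 0 1
0 1 0
0 1 1
1 0 0
0 1 0

After press 2 at (3,2):
1 0 1
0 1 0
0 1 0
1 1 1
0 1 1

Lights still on: 9

Answer: no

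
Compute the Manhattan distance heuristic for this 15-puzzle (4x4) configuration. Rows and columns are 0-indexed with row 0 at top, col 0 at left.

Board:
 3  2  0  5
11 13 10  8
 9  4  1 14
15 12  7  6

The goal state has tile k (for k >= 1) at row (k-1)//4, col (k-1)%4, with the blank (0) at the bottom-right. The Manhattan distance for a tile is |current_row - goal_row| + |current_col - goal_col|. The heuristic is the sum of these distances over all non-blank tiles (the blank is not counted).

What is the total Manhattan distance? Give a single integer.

Tile 3: (0,0)->(0,2) = 2
Tile 2: (0,1)->(0,1) = 0
Tile 5: (0,3)->(1,0) = 4
Tile 11: (1,0)->(2,2) = 3
Tile 13: (1,1)->(3,0) = 3
Tile 10: (1,2)->(2,1) = 2
Tile 8: (1,3)->(1,3) = 0
Tile 9: (2,0)->(2,0) = 0
Tile 4: (2,1)->(0,3) = 4
Tile 1: (2,2)->(0,0) = 4
Tile 14: (2,3)->(3,1) = 3
Tile 15: (3,0)->(3,2) = 2
Tile 12: (3,1)->(2,3) = 3
Tile 7: (3,2)->(1,2) = 2
Tile 6: (3,3)->(1,1) = 4
Sum: 2 + 0 + 4 + 3 + 3 + 2 + 0 + 0 + 4 + 4 + 3 + 2 + 3 + 2 + 4 = 36

Answer: 36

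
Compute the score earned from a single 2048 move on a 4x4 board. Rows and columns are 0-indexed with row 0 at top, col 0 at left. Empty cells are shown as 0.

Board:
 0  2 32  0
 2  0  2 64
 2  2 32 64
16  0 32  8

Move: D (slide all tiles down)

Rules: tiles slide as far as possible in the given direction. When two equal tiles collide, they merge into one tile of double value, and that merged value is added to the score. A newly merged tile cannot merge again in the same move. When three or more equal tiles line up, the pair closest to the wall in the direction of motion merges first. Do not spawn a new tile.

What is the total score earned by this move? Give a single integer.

Slide down:
col 0: [0, 2, 2, 16] -> [0, 0, 4, 16]  score +4 (running 4)
col 1: [2, 0, 2, 0] -> [0, 0, 0, 4]  score +4 (running 8)
col 2: [32, 2, 32, 32] -> [0, 32, 2, 64]  score +64 (running 72)
col 3: [0, 64, 64, 8] -> [0, 0, 128, 8]  score +128 (running 200)
Board after move:
  0   0   0   0
  0   0  32   0
  4   0   2 128
 16   4  64   8

Answer: 200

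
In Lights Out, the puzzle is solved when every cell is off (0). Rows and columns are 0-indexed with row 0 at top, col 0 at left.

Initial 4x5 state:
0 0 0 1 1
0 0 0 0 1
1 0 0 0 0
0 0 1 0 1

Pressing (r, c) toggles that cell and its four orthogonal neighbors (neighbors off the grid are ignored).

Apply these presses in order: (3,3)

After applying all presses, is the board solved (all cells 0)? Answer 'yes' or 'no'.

Answer: no

Derivation:
After press 1 at (3,3):
0 0 0 1 1
0 0 0 0 1
1 0 0 1 0
0 0 0 1 0

Lights still on: 6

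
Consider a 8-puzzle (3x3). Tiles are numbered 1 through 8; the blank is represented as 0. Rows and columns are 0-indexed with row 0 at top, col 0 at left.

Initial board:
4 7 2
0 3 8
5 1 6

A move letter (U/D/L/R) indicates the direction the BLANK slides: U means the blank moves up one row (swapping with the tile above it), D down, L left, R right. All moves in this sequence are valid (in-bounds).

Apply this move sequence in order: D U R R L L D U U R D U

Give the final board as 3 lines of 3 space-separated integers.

After move 1 (D):
4 7 2
5 3 8
0 1 6

After move 2 (U):
4 7 2
0 3 8
5 1 6

After move 3 (R):
4 7 2
3 0 8
5 1 6

After move 4 (R):
4 7 2
3 8 0
5 1 6

After move 5 (L):
4 7 2
3 0 8
5 1 6

After move 6 (L):
4 7 2
0 3 8
5 1 6

After move 7 (D):
4 7 2
5 3 8
0 1 6

After move 8 (U):
4 7 2
0 3 8
5 1 6

After move 9 (U):
0 7 2
4 3 8
5 1 6

After move 10 (R):
7 0 2
4 3 8
5 1 6

After move 11 (D):
7 3 2
4 0 8
5 1 6

After move 12 (U):
7 0 2
4 3 8
5 1 6

Answer: 7 0 2
4 3 8
5 1 6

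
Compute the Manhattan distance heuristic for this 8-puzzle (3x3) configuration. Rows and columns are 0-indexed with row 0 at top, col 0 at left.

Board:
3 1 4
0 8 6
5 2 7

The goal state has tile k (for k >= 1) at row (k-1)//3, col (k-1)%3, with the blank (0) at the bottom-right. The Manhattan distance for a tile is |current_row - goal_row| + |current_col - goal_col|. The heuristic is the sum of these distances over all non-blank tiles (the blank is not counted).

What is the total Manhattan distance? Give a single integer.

Tile 3: (0,0)->(0,2) = 2
Tile 1: (0,1)->(0,0) = 1
Tile 4: (0,2)->(1,0) = 3
Tile 8: (1,1)->(2,1) = 1
Tile 6: (1,2)->(1,2) = 0
Tile 5: (2,0)->(1,1) = 2
Tile 2: (2,1)->(0,1) = 2
Tile 7: (2,2)->(2,0) = 2
Sum: 2 + 1 + 3 + 1 + 0 + 2 + 2 + 2 = 13

Answer: 13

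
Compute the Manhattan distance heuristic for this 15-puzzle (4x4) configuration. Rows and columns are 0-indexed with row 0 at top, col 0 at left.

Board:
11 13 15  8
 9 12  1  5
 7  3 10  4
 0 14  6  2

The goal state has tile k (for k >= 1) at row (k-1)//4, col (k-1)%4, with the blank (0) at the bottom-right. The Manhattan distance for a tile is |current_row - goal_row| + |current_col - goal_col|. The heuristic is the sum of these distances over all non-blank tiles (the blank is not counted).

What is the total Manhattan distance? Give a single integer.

Tile 11: at (0,0), goal (2,2), distance |0-2|+|0-2| = 4
Tile 13: at (0,1), goal (3,0), distance |0-3|+|1-0| = 4
Tile 15: at (0,2), goal (3,2), distance |0-3|+|2-2| = 3
Tile 8: at (0,3), goal (1,3), distance |0-1|+|3-3| = 1
Tile 9: at (1,0), goal (2,0), distance |1-2|+|0-0| = 1
Tile 12: at (1,1), goal (2,3), distance |1-2|+|1-3| = 3
Tile 1: at (1,2), goal (0,0), distance |1-0|+|2-0| = 3
Tile 5: at (1,3), goal (1,0), distance |1-1|+|3-0| = 3
Tile 7: at (2,0), goal (1,2), distance |2-1|+|0-2| = 3
Tile 3: at (2,1), goal (0,2), distance |2-0|+|1-2| = 3
Tile 10: at (2,2), goal (2,1), distance |2-2|+|2-1| = 1
Tile 4: at (2,3), goal (0,3), distance |2-0|+|3-3| = 2
Tile 14: at (3,1), goal (3,1), distance |3-3|+|1-1| = 0
Tile 6: at (3,2), goal (1,1), distance |3-1|+|2-1| = 3
Tile 2: at (3,3), goal (0,1), distance |3-0|+|3-1| = 5
Sum: 4 + 4 + 3 + 1 + 1 + 3 + 3 + 3 + 3 + 3 + 1 + 2 + 0 + 3 + 5 = 39

Answer: 39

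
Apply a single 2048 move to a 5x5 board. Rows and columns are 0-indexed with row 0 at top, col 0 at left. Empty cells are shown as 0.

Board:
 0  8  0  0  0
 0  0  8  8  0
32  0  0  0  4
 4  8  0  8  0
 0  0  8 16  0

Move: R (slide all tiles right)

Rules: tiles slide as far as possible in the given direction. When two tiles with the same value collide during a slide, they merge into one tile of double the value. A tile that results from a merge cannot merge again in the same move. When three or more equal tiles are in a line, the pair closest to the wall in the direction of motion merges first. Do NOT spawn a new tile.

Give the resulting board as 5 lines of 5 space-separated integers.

Slide right:
row 0: [0, 8, 0, 0, 0] -> [0, 0, 0, 0, 8]
row 1: [0, 0, 8, 8, 0] -> [0, 0, 0, 0, 16]
row 2: [32, 0, 0, 0, 4] -> [0, 0, 0, 32, 4]
row 3: [4, 8, 0, 8, 0] -> [0, 0, 0, 4, 16]
row 4: [0, 0, 8, 16, 0] -> [0, 0, 0, 8, 16]

Answer:  0  0  0  0  8
 0  0  0  0 16
 0  0  0 32  4
 0  0  0  4 16
 0  0  0  8 16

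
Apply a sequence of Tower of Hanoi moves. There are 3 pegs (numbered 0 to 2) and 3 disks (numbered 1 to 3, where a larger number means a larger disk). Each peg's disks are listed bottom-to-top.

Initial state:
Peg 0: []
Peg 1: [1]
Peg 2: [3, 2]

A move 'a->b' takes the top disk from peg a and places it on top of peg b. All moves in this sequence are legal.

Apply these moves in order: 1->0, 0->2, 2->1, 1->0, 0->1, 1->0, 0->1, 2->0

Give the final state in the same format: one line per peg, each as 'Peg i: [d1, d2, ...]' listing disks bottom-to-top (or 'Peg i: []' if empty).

After move 1 (1->0):
Peg 0: [1]
Peg 1: []
Peg 2: [3, 2]

After move 2 (0->2):
Peg 0: []
Peg 1: []
Peg 2: [3, 2, 1]

After move 3 (2->1):
Peg 0: []
Peg 1: [1]
Peg 2: [3, 2]

After move 4 (1->0):
Peg 0: [1]
Peg 1: []
Peg 2: [3, 2]

After move 5 (0->1):
Peg 0: []
Peg 1: [1]
Peg 2: [3, 2]

After move 6 (1->0):
Peg 0: [1]
Peg 1: []
Peg 2: [3, 2]

After move 7 (0->1):
Peg 0: []
Peg 1: [1]
Peg 2: [3, 2]

After move 8 (2->0):
Peg 0: [2]
Peg 1: [1]
Peg 2: [3]

Answer: Peg 0: [2]
Peg 1: [1]
Peg 2: [3]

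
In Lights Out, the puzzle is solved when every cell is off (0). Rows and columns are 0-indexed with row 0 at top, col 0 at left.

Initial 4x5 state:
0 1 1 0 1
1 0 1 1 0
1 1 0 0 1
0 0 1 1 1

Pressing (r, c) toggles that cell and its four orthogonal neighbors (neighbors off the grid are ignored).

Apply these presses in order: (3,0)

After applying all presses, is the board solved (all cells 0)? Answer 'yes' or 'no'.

After press 1 at (3,0):
0 1 1 0 1
1 0 1 1 0
0 1 0 0 1
1 1 1 1 1

Lights still on: 13

Answer: no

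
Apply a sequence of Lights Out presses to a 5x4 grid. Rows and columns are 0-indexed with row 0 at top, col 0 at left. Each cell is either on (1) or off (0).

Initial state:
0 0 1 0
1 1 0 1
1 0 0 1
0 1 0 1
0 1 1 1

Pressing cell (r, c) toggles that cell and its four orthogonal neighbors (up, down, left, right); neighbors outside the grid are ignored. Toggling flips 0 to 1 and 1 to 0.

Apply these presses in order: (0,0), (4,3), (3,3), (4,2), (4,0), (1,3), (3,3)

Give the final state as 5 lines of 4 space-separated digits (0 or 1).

After press 1 at (0,0):
1 1 1 0
0 1 0 1
1 0 0 1
0 1 0 1
0 1 1 1

After press 2 at (4,3):
1 1 1 0
0 1 0 1
1 0 0 1
0 1 0 0
0 1 0 0

After press 3 at (3,3):
1 1 1 0
0 1 0 1
1 0 0 0
0 1 1 1
0 1 0 1

After press 4 at (4,2):
1 1 1 0
0 1 0 1
1 0 0 0
0 1 0 1
0 0 1 0

After press 5 at (4,0):
1 1 1 0
0 1 0 1
1 0 0 0
1 1 0 1
1 1 1 0

After press 6 at (1,3):
1 1 1 1
0 1 1 0
1 0 0 1
1 1 0 1
1 1 1 0

After press 7 at (3,3):
1 1 1 1
0 1 1 0
1 0 0 0
1 1 1 0
1 1 1 1

Answer: 1 1 1 1
0 1 1 0
1 0 0 0
1 1 1 0
1 1 1 1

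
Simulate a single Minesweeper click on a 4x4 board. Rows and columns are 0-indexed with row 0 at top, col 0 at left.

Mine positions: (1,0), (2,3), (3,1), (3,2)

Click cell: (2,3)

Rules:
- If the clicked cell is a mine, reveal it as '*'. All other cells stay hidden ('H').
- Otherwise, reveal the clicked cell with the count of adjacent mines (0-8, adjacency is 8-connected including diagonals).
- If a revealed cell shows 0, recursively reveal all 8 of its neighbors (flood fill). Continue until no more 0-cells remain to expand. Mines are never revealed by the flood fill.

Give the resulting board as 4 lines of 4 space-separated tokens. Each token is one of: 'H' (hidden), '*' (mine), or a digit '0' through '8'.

H H H H
H H H H
H H H *
H H H H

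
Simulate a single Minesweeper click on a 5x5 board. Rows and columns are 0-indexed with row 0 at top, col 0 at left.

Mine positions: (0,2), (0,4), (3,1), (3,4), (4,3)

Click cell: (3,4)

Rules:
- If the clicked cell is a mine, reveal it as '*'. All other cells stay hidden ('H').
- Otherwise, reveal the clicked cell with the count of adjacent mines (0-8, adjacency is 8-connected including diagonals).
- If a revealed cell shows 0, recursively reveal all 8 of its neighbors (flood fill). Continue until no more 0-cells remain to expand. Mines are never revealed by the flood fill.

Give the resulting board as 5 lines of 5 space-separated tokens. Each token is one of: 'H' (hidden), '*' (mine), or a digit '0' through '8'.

H H H H H
H H H H H
H H H H H
H H H H *
H H H H H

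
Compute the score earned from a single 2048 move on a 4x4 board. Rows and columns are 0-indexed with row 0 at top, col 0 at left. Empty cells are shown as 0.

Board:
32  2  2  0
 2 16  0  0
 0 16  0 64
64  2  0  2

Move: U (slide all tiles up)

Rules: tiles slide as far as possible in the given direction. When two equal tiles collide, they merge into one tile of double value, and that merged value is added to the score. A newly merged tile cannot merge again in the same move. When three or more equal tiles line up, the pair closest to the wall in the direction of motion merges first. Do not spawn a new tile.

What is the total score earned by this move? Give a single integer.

Slide up:
col 0: [32, 2, 0, 64] -> [32, 2, 64, 0]  score +0 (running 0)
col 1: [2, 16, 16, 2] -> [2, 32, 2, 0]  score +32 (running 32)
col 2: [2, 0, 0, 0] -> [2, 0, 0, 0]  score +0 (running 32)
col 3: [0, 0, 64, 2] -> [64, 2, 0, 0]  score +0 (running 32)
Board after move:
32  2  2 64
 2 32  0  2
64  2  0  0
 0  0  0  0

Answer: 32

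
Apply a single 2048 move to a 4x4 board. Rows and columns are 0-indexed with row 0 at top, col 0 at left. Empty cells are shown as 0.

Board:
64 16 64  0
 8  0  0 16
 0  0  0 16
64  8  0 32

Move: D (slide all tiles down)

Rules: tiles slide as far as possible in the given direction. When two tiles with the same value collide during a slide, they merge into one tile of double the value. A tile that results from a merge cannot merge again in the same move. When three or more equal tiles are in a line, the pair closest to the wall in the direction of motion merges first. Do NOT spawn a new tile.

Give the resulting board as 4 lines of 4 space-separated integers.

Slide down:
col 0: [64, 8, 0, 64] -> [0, 64, 8, 64]
col 1: [16, 0, 0, 8] -> [0, 0, 16, 8]
col 2: [64, 0, 0, 0] -> [0, 0, 0, 64]
col 3: [0, 16, 16, 32] -> [0, 0, 32, 32]

Answer:  0  0  0  0
64  0  0  0
 8 16  0 32
64  8 64 32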